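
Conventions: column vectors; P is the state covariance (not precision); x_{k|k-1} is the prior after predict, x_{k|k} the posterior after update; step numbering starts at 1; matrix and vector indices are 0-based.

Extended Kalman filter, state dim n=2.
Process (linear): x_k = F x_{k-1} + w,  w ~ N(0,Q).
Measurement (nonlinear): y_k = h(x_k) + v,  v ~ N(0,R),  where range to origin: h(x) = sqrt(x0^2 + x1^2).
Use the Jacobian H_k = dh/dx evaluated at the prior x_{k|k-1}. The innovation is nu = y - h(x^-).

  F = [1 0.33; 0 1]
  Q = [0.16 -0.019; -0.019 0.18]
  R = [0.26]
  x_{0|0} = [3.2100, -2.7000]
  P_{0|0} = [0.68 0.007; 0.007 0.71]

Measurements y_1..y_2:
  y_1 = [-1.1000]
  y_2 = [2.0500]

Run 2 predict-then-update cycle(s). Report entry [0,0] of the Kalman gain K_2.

step 1: x^-=[2.3190, -2.7000]  P^-=[0.9219 0.2223; 0.2223 0.8900]  H_jac=[0.6516 -0.7586]  S=[0.9438]  K=[0.4578; -0.5619]  nu=[-4.6592]  x^+=[0.1861, -0.0821]  P^+=[0.7242 0.4651; 0.4651 0.5920]
step 2: x^-=[0.1590, -0.0821]  P^-=[1.2556 0.6414; 0.6414 0.7720]  H_jac=[0.8887 -0.4585]  S=[0.8912]  K=[0.9220; 0.2424]  nu=[1.8710]  x^+=[1.8842, 0.3716]  P^+=[0.4979 0.4422; 0.4422 0.7196]

K[0,0] = 0.9220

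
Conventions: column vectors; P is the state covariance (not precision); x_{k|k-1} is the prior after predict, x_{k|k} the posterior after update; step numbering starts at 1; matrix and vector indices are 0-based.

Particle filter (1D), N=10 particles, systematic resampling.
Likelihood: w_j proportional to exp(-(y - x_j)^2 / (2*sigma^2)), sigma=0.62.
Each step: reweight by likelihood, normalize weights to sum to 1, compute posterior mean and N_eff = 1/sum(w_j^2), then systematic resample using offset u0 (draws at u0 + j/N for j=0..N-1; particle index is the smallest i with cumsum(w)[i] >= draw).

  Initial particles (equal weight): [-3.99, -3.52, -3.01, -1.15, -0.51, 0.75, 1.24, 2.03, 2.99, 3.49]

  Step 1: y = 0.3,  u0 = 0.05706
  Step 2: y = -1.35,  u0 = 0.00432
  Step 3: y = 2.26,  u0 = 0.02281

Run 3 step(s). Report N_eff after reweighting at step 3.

step 1: w=[0.0000, 0.0000, 0.0000, 0.0407, 0.2668, 0.4813, 0.1985, 0.0128, 0.0001, 0.0000]  mean=0.4503  Neff=2.9069  idx=[4, 4, 4, 5, 5, 5, 5, 5, 6, 6]
step 2: w=[0.3288, 0.3288, 0.3288, 0.0027, 0.0027, 0.0027, 0.0027, 0.0027, 0.0001, 0.0001]  mean=-0.4928  Neff=3.0827  idx=[0, 0, 0, 0, 1, 1, 1, 2, 2, 2]
step 3: w=[0.1000, 0.1000, 0.1000, 0.1000, 0.1000, 0.1000, 0.1000, 0.1000, 0.1000, 0.1000]  mean=-0.5100  Neff=10.0000  idx=[0, 1, 2, 3, 4, 5, 6, 7, 8, 9]

N_eff = 10.0000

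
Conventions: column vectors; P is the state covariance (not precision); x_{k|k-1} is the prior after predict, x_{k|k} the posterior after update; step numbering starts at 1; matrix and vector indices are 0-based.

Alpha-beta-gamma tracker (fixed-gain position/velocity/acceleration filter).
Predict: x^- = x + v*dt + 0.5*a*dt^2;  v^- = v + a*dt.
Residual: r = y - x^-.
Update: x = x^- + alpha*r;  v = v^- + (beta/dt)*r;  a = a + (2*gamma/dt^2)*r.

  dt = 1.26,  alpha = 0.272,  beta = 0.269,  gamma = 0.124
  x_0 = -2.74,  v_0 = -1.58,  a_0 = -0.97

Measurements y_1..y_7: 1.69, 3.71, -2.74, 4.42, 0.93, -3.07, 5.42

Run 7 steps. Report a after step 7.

step 1: x_pred=-5.5008  r=7.1908  x^+=-3.5449  v^+=-1.2670  a^+=0.1533
step 2: x_pred=-5.0197  r=8.7297  x^+=-2.6452  v^+=0.7898  a^+=1.5169
step 3: x_pred=-0.4459  r=-2.2941  x^+=-1.0699  v^+=2.2114  a^+=1.1586
step 4: x_pred=2.6362  r=1.7838  x^+=3.1214  v^+=4.0520  a^+=1.4372
step 5: x_pred=9.3678  r=-8.4378  x^+=7.0727  v^+=4.0615  a^+=0.1192
step 6: x_pred=12.2849  r=-15.3549  x^+=8.1083  v^+=0.9335  a^+=-2.2794
step 7: x_pred=7.4752  r=-2.0552  x^+=6.9162  v^+=-2.3773  a^+=-2.6005

a_post = -2.6005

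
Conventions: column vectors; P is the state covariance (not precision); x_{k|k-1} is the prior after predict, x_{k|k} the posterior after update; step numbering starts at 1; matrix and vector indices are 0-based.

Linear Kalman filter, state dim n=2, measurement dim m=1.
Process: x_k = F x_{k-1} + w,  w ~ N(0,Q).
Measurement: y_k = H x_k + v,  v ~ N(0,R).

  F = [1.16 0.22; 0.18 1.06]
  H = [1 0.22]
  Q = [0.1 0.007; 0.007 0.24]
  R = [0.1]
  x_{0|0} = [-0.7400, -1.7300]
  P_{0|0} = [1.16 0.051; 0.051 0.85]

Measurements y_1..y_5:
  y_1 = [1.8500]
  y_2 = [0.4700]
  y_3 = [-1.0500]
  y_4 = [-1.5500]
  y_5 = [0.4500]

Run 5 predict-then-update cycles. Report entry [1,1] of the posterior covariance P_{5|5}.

P_post[1,1] = 0.8919

step 1: x^-=[-1.2390, -1.9670]  P^-=[1.7281 0.5122; 0.5122 1.2521]  S=[2.1140]  K=[0.8707; 0.3726]  nu=[3.5217]  x^+=[1.8275, -0.6549]  P^+=[0.1253 -0.1736; -0.1736 0.9587]
step 2: x^-=[1.9758, -0.3652]  P^-=[0.2263 0.0363; 0.0363 1.2549]  S=[0.4031]  K=[0.5814; 0.7751]  nu=[-1.4255]  x^+=[1.1471, -1.4701]  P^+=[0.0901 -0.1453; -0.1453 1.0128]
step 3: x^-=[1.0072, -1.3518]  P^-=[0.1961 0.0776; 0.0776 1.3255]  S=[0.3944]  K=[0.5405; 0.9361]  nu=[-1.7598]  x^+=[0.0560, -2.9991]  P^+=[0.0809 -0.1220; -0.1220 0.9799]
step 4: x^-=[-0.5948, -3.1690]  P^-=[0.1940 0.0976; 0.0976 1.2971]  S=[0.3997]  K=[0.5391; 0.9580]  nu=[-0.2580]  x^+=[-0.7339, -3.4162]  P^+=[0.0779 -0.1088; -0.1088 0.9302]
step 5: x^-=[-1.6029, -3.7532]  P^-=[0.1942 0.1020; 0.1020 1.2462]  S=[0.3994]  K=[0.5425; 0.9418]  nu=[2.8786]  x^+=[-0.0414, -1.0422]  P^+=[0.0767 -0.1020; -0.1020 0.8919]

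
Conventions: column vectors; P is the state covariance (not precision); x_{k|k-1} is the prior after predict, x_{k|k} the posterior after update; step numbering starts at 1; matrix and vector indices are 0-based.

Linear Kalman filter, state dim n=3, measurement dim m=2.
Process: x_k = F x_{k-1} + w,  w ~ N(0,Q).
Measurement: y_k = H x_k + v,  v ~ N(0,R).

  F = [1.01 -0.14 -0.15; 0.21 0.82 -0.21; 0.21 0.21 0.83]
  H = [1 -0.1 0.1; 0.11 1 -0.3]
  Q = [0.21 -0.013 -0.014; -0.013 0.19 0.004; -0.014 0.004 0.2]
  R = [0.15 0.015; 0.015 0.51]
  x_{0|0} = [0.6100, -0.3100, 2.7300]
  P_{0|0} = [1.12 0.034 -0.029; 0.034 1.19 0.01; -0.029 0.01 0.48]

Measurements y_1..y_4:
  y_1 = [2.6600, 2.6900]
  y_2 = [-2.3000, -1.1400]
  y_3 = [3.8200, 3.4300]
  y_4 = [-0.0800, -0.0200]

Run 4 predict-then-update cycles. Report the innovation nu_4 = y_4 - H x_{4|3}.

innov = [-1.9871, -0.8943]

step 1: x^-=[0.2500, -0.6994, 2.3289]  P^-=[1.3862 0.1363 0.1101; 0.1363 1.0715 0.1846; 0.1101 0.1846 0.6289]  S=[1.5443 0.1685; 0.1685 1.5669]  K=[0.8886 0.0677; -0.0414 0.6625; 0.1007 -0.0057]  nu=[2.1072, 4.0606]  x^+=[2.3973, 1.9036, 2.5180]  P^+=[0.1395 0.0242 -0.0278; 0.0242 0.3903 0.1857; -0.0278 0.1857 0.6134]
step 2: x^-=[1.7770, 1.5356, 2.9931]  P^-=[0.3831 -0.0002 -0.1177; -0.0002 0.4325 0.0902; -0.1177 0.0902 0.7031]  S=[0.5192 0.0383; 0.0383 0.9640]  K=[0.7115 0.0518; -0.0976 0.4244; -0.0986 -0.1347]  nu=[-4.2228, -1.9732]  x^+=[-1.3297, 1.1105, 3.6753]  P^+=[0.1149 0.0033 -0.0706; 0.0033 0.2571 0.1415; -0.0706 0.1415 0.6796]
step 3: x^-=[-2.0497, -0.1404, 3.0045]  P^-=[0.3739 0.0098 -0.1591; 0.0098 0.3565 0.0164; -0.1591 0.0164 0.7095]  S=[0.5005 0.0570; 0.0570 0.9377]  K=[0.7063 0.0623; -0.0918 0.3817; -0.1544 -0.2187]  nu=[5.5552, 4.6973]  x^+=[2.1665, 1.1426, 1.1192]  P^+=[0.1156 0.0049 -0.0823; 0.0049 0.2197 0.0899; -0.0823 0.0899 0.6489]
step 4: x^-=[1.8604, 1.1569, 1.6239]  P^-=[0.3742 0.0223 -0.1555; 0.0223 0.3495 -0.0186; -0.1555 -0.0186 0.6649]  S=[0.4991 0.0659; 0.0659 0.9502]  K=[0.7052 0.0670; -0.0794 0.3818; -0.1433 -0.2376]  nu=[-1.9871, -0.8943]  x^+=[0.3992, 0.9732, 2.1211]  P^+=[0.1155 0.0086 -0.0783; 0.0086 0.2118 0.0642; -0.0783 0.0642 0.5965]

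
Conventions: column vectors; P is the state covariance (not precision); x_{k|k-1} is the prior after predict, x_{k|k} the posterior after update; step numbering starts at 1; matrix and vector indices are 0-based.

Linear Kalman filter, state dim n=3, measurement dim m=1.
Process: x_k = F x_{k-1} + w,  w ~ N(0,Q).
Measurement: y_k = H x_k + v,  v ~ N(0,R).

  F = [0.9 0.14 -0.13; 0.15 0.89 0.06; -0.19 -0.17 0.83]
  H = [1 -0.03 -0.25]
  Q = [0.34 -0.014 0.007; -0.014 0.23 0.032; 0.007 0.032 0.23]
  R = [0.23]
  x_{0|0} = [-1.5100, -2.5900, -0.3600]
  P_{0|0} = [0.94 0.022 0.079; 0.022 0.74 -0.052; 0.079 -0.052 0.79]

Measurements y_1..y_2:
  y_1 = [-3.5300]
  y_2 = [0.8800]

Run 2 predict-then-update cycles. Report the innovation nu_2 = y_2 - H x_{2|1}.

step 1: x^-=[-1.6748, -2.5532, 0.4284]  P^-=[1.1182 0.2253 -0.2068; 0.2253 0.8419 -0.1006; -0.2068 -0.1006 0.8207]  S=[1.4886]  K=[0.7814; 0.1513; -0.2747]  nu=[-1.8247]  x^+=[-3.1005, -2.8293, 0.9297]  P^+=[0.2094 0.0493 0.1128; 0.0493 0.8078 -0.0388; 0.1128 -0.0388 0.7084]
step 2: x^-=[-3.3074, -2.9274, 1.8417]  P^-=[0.5249 0.1580 -0.0517; 0.1580 0.8882 -0.0860; -0.0517 -0.0860 0.7275]  S=[0.8162]  K=[0.6531; 0.1873; -0.2830]  nu=[4.5600]  x^+=[-0.3294, -2.0734, 0.5513]  P^+=[0.1767 0.0582 0.0992; 0.0582 0.8596 -0.0427; 0.0992 -0.0427 0.6621]

innov = [4.5600]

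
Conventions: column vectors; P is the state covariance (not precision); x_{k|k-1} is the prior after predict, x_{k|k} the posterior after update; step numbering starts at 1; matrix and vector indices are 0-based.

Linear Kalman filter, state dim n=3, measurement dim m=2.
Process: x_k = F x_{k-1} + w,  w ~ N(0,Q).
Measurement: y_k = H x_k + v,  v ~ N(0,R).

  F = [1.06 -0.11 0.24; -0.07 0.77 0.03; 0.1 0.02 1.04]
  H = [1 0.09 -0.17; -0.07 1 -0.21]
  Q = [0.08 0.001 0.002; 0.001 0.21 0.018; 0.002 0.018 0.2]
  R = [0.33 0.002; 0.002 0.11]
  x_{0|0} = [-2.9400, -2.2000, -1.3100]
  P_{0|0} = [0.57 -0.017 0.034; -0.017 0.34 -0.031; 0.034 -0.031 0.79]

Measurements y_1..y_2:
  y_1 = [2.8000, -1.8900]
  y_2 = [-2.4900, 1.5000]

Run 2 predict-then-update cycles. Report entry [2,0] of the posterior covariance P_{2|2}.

step 1: x^-=[-3.1888, -1.5275, -1.7004]  P^-=[0.7930 -0.0835 0.3004; -0.0835 0.4153 0.0154; 0.3004 0.0154 1.0660]  S=[1.0395 -0.1235; -0.1235 0.5903]  K=[0.6828 -0.1996; 0.0381 0.7160; 0.0716 -0.3738]  nu=[5.8372, -0.9428]  x^+=[0.9848, -1.9799, -0.9303]  P^+=[0.2512 0.0332 0.1723; 0.0332 0.1179 0.1751; 0.1723 0.1751 0.9716]
step 2: x^-=[1.0384, -1.6214, -0.9086]  P^-=[0.4903 0.0411 0.4461; 0.0411 0.2858 0.1792; 0.4461 0.1792 1.2967]  S=[0.7104 -0.0417; -0.0417 0.3875]  K=[0.5792 -0.1620; 0.0889 0.6426; 0.3235 -0.2860]  nu=[-3.5370, 3.0032]  x^+=[-1.4966, -0.0058, -2.9120]  P^+=[0.2340 0.0598 0.2859; 0.0598 0.1249 0.2376; 0.2859 0.2376 1.1829]

P_post[2,0] = 0.2859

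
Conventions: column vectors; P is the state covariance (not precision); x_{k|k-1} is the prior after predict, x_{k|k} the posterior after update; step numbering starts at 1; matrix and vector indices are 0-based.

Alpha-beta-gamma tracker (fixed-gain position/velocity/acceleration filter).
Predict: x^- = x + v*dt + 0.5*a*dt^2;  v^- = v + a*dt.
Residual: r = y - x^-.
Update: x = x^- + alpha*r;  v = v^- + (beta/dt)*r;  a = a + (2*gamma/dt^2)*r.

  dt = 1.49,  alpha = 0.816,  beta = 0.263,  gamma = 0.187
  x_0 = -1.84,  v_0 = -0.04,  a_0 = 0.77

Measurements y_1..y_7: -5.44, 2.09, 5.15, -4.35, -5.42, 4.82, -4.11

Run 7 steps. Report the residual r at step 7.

resid = -3.2901

step 1: x_pred=-1.0449  r=-4.3951  x^+=-4.6313  v^+=0.3315  a^+=0.0296
step 2: x_pred=-4.1045  r=6.1945  x^+=0.9502  v^+=1.4690  a^+=1.0731
step 3: x_pred=4.3302  r=0.8198  x^+=4.9992  v^+=3.2126  a^+=1.2112
step 4: x_pred=11.1305  r=-15.4805  x^+=-1.5016  v^+=2.2849  a^+=-1.3966
step 5: x_pred=0.3526  r=-5.7726  x^+=-4.3578  v^+=-0.8150  a^+=-2.3691
step 6: x_pred=-8.2020  r=13.0220  x^+=2.4239  v^+=-2.0464  a^+=-0.1754
step 7: x_pred=-0.8199  r=-3.2901  x^+=-3.5046  v^+=-2.8885  a^+=-0.7296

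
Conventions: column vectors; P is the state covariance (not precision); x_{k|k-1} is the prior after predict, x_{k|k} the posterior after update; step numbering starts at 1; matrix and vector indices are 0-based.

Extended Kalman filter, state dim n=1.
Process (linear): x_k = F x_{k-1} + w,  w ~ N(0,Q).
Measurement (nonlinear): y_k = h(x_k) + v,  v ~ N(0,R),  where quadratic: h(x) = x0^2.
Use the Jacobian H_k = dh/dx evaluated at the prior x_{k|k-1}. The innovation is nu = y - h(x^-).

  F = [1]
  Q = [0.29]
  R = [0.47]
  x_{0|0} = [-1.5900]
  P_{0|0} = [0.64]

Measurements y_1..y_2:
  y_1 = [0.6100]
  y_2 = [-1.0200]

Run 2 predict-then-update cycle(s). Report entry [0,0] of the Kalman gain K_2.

K[0,0] = -0.3672

step 1: x^-=[-1.5900]  P^-=[0.9300]  H_jac=[-3.1800]  S=[9.8745]  K=[-0.2995]  nu=[-1.9181]  x^+=[-1.0155]  P^+=[0.0443]
step 2: x^-=[-1.0155]  P^-=[0.3343]  H_jac=[-2.0311]  S=[1.8489]  K=[-0.3672]  nu=[-2.0513]  x^+=[-0.2623]  P^+=[0.0850]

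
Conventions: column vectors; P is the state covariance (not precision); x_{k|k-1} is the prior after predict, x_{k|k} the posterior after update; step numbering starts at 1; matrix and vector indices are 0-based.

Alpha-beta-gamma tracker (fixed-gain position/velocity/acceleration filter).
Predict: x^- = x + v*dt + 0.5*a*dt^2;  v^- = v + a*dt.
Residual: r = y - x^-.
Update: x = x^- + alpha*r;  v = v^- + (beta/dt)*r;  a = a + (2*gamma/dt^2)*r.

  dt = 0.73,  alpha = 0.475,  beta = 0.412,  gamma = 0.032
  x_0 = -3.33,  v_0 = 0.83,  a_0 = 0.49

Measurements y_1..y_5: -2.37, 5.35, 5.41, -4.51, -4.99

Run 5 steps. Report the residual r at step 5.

step 1: x_pred=-2.5935  r=0.2235  x^+=-2.4874  v^+=1.3139  a^+=0.5168
step 2: x_pred=-1.3905  r=6.7405  x^+=1.8112  v^+=5.4954  a^+=1.3264
step 3: x_pred=6.1763  r=-0.7663  x^+=5.8123  v^+=6.0312  a^+=1.2343
step 4: x_pred=10.5439  r=-15.0539  x^+=3.3933  v^+=-1.5640  a^+=-0.5736
step 5: x_pred=2.0988  r=-7.0888  x^+=-1.2684  v^+=-5.9835  a^+=-1.4250

resid = -7.0888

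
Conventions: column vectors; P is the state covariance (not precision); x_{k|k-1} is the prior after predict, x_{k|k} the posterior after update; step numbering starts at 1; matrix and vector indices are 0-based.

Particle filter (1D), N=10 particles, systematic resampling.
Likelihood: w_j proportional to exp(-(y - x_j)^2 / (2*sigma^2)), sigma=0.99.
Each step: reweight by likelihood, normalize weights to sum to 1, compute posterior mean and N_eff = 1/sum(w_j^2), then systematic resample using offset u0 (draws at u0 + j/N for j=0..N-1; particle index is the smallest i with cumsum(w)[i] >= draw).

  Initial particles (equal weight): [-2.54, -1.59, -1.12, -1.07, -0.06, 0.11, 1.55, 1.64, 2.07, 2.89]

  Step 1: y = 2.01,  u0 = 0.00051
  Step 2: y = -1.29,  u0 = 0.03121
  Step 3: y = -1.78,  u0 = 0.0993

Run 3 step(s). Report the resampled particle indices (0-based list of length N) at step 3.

step 1: w=[0.0000, 0.0004, 0.0018, 0.0021, 0.0297, 0.0418, 0.2369, 0.2461, 0.2634, 0.1778]  mean=1.8280  Neff=4.5382  idx=[2, 6, 6, 6, 7, 7, 8, 8, 8, 9]
step 2: w=[0.9218, 0.0153, 0.0153, 0.0153, 0.0117, 0.0117, 0.0029, 0.0029, 0.0029, 0.0001]  mean=-0.9042  Neff=1.1756  idx=[0, 0, 0, 0, 0, 0, 0, 0, 0, 1]
step 3: w=[0.1111, 0.1111, 0.1111, 0.1111, 0.1111, 0.1111, 0.1111, 0.1111, 0.1111, 0.0005]  mean=-1.1187  Neff=9.0087  idx=[0, 1, 2, 3, 4, 5, 6, 7, 8, 8]

resampled_idx = [0, 1, 2, 3, 4, 5, 6, 7, 8, 8]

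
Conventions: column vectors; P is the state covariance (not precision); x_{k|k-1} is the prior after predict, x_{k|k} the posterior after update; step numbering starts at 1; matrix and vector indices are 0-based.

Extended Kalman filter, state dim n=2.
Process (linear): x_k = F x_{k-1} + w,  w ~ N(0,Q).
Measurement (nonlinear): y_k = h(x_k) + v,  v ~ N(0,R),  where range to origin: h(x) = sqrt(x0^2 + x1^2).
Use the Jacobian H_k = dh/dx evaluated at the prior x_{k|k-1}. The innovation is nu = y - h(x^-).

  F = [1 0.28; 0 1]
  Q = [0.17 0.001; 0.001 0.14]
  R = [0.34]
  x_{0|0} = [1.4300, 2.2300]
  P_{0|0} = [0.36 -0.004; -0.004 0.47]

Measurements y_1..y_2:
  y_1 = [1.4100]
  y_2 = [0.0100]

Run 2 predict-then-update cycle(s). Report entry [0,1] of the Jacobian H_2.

step 1: x^-=[2.0544, 2.2300]  P^-=[0.5646 0.1286; 0.1286 0.6100]  H_jac=[0.6776 0.7355]  S=[1.0573]  K=[0.4513; 0.5067]  nu=[-1.6221]  x^+=[1.3224, 1.4081]  P^+=[0.3493 -0.1132; -0.1132 0.3385]
step 2: x^-=[1.7167, 1.4081]  P^-=[0.4825 -0.0174; -0.0174 0.4785]  H_jac=[0.7732 0.6342]  S=[0.8038]  K=[0.4503; 0.3608]  nu=[-2.2103]  x^+=[0.7213, 0.6106]  P^+=[0.3194 -0.1480; -0.1480 0.3739]

H_jac[0,1] = 0.6342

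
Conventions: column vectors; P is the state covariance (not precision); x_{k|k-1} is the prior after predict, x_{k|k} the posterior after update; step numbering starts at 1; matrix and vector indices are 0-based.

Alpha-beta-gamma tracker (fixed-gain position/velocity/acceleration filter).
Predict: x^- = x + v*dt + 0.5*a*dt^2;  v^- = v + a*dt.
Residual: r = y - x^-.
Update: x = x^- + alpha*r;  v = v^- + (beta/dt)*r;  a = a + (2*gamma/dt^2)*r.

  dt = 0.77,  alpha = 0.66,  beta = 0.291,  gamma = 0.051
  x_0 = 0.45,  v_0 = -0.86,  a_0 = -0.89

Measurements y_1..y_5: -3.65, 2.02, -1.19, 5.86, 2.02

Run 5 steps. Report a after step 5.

a_post = 0.7476

step 1: x_pred=-0.4760  r=-3.1740  x^+=-2.5709  v^+=-2.7448  a^+=-1.4360
step 2: x_pred=-5.1101  r=7.1301  x^+=-0.4042  v^+=-1.1559  a^+=-0.2094
step 3: x_pred=-1.3564  r=0.1664  x^+=-1.2466  v^+=-1.2543  a^+=-0.1808
step 4: x_pred=-2.2660  r=8.1260  x^+=3.0972  v^+=1.6775  a^+=1.2172
step 5: x_pred=4.7497  r=-2.7297  x^+=2.9481  v^+=1.5831  a^+=0.7476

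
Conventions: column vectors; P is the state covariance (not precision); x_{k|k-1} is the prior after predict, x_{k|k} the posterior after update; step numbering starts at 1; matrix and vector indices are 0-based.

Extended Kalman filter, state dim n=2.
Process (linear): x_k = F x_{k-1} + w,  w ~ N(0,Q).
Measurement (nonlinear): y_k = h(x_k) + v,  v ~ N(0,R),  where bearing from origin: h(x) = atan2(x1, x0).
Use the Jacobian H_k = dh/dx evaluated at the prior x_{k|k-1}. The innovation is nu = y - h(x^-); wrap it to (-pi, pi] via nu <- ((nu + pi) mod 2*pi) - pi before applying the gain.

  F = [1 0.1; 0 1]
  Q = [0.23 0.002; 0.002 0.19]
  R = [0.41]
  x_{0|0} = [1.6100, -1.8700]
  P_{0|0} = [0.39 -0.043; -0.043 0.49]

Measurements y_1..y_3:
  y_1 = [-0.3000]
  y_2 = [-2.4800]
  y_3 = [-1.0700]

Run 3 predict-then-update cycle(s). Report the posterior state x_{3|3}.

step 1: x^-=[1.4230, -1.8700]  P^-=[0.6163 0.0080; 0.0080 0.6800]  H_jac=[0.3387 0.2577]  S=[0.5272]  K=[0.3998; 0.3375]  nu=[0.6203]  x^+=[1.6710, -1.6606]  P^+=[0.5320 -0.0631; -0.0631 0.6199]
step 2: x^-=[1.5049, -1.6606]  P^-=[0.7556 0.0009; 0.0009 0.8099]  H_jac=[0.3306 0.2996]  S=[0.5655]  K=[0.4423; 0.4297]  nu=[-1.6455]  x^+=[0.7772, -2.3676]  P^+=[0.6450 -0.1066; -0.1066 0.7055]
step 3: x^-=[0.5405, -2.3676]  P^-=[0.8607 -0.0340; -0.0340 0.8955]  H_jac=[0.4014 0.0916]  S=[0.5537]  K=[0.6184; 0.1235]  nu=[0.2764]  x^+=[0.7114, -2.3335]  P^+=[0.6490 -0.0763; -0.0763 0.8871]

x_post = [0.7114, -2.3335]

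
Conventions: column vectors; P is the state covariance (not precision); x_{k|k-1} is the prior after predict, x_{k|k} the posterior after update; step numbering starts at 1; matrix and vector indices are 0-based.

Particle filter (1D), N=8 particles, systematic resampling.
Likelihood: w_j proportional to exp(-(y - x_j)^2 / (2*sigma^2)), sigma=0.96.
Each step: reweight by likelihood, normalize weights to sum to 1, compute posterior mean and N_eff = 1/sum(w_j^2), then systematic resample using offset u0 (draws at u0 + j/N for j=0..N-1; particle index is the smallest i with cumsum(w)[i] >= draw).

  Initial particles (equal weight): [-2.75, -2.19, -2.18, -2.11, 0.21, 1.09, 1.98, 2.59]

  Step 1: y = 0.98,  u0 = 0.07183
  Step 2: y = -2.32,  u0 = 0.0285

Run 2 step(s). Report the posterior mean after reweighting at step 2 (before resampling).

post_mean = 0.2835

step 1: w=[0.0002, 0.0017, 0.0017, 0.0022, 0.2832, 0.3881, 0.2271, 0.0957]  mean=1.1675  Neff=3.4292  idx=[4, 4, 5, 5, 5, 6, 6, 7]
step 2: w=[0.4589, 0.4589, 0.0269, 0.0269, 0.0269, 0.0007, 0.0007, 0.0000]  mean=0.2835  Neff=2.3616  idx=[0, 0, 0, 0, 1, 1, 1, 1]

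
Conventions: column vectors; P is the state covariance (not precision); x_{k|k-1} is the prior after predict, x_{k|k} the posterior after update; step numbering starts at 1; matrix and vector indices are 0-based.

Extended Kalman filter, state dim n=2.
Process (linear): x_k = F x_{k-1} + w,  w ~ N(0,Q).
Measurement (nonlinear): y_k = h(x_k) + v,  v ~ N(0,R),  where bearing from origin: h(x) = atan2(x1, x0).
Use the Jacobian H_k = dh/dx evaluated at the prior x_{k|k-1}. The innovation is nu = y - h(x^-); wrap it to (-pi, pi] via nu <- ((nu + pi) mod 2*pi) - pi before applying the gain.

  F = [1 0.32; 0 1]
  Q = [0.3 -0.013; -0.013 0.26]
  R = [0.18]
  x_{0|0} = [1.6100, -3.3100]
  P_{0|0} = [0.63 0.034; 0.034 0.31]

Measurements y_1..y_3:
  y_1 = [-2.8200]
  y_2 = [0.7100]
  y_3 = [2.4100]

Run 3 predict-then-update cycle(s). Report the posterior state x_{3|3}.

x_post = [-3.5928, -4.7123]

step 1: x^-=[0.5508, -3.3100]  P^-=[0.9835 0.1202; 0.1202 0.5700]  H_jac=[0.2940 0.0489]  S=[0.2698]  K=[1.0934; 0.2343]  nu=[-1.4141]  x^+=[-0.9953, -3.6413]  P^+=[0.6610 0.0511; 0.0511 0.5552]
step 2: x^-=[-2.1605, -3.6413]  P^-=[1.0505 0.2157; 0.2157 0.8152]  H_jac=[0.2031 -0.1205]  S=[0.2246]  K=[0.8342; -0.2423]  nu=[2.8163]  x^+=[0.1888, -4.3237]  P^+=[0.8942 0.2611; 0.2611 0.8020]
step 3: x^-=[-1.1948, -4.3237]  P^-=[1.4434 0.5048; 0.5048 1.0620]  H_jac=[0.2149 -0.0594]  S=[0.2375]  K=[1.1797; 0.1912]  nu=[-2.0328]  x^+=[-3.5928, -4.7123]  P^+=[1.1129 0.4512; 0.4512 1.0533]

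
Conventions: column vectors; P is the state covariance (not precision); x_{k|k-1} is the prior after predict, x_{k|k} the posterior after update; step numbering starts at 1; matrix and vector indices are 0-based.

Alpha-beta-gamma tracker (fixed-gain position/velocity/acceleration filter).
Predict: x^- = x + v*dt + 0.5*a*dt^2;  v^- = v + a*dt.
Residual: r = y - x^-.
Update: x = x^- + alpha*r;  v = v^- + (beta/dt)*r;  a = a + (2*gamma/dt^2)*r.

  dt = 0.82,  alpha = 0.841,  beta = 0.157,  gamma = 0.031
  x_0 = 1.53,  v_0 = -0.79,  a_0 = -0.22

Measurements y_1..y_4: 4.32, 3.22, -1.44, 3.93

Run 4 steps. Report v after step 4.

v_post = -0.2787

step 1: x_pred=0.8082  r=3.5118  x^+=3.7616  v^+=-0.2980  a^+=0.1038
step 2: x_pred=3.5521  r=-0.3321  x^+=3.2728  v^+=-0.2765  a^+=0.0732
step 3: x_pred=3.0707  r=-4.5107  x^+=-0.7228  v^+=-1.0801  a^+=-0.3427
step 4: x_pred=-1.7237  r=5.6537  x^+=3.0311  v^+=-0.2787  a^+=0.1786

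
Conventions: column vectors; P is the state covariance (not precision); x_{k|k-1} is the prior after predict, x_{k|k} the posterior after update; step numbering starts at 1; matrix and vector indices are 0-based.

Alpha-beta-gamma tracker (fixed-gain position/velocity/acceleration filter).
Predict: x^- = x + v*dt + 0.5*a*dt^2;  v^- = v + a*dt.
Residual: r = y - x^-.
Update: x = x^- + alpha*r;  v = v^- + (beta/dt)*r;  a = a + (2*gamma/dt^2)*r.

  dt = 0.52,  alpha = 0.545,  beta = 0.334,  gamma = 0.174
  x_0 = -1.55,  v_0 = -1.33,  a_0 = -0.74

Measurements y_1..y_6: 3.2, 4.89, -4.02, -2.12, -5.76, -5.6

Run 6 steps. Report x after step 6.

step 1: x_pred=-2.3416  r=5.5416  x^+=0.6786  v^+=1.8446  a^+=6.3920
step 2: x_pred=2.5020  r=2.3880  x^+=3.8034  v^+=6.7023  a^+=9.4654
step 3: x_pred=8.5684  r=-12.5884  x^+=1.7077  v^+=3.5387  a^+=-6.7357
step 4: x_pred=2.6372  r=-4.7572  x^+=0.0445  v^+=-3.0194  a^+=-12.8581
step 5: x_pred=-3.2640  r=-2.4960  x^+=-4.6243  v^+=-11.3088  a^+=-16.0704
step 6: x_pred=-12.6776  r=7.0776  x^+=-8.8203  v^+=-15.1194  a^+=-6.9616

x_post = -8.8203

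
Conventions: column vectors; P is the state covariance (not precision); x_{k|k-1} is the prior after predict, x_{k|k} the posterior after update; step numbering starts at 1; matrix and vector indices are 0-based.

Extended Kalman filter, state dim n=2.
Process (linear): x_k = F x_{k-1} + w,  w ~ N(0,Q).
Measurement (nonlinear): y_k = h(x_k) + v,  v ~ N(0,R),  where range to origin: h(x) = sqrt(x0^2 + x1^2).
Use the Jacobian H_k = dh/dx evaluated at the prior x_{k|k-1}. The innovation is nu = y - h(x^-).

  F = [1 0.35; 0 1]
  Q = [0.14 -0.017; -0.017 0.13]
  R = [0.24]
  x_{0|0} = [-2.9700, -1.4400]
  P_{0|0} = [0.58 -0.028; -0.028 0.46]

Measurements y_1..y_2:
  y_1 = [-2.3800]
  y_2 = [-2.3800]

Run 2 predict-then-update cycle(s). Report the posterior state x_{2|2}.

x_post = [-0.7083, -1.0814]

step 1: x^-=[-3.4740, -1.4400]  P^-=[0.7567 0.1160; 0.1160 0.5900]  H_jac=[-0.9238 -0.3829]  S=[1.0544]  K=[-0.7052; -0.3159]  nu=[-6.1406]  x^+=[0.8561, 0.4999]  P^+=[0.2325 -0.1189; -0.1189 0.4848]
step 2: x^-=[1.0310, 0.4999]  P^-=[0.3486 0.0338; 0.0338 0.6148]  H_jac=[0.8998 0.4362]  S=[0.6658]  K=[0.4933; 0.4485]  nu=[-3.5258]  x^+=[-0.7083, -1.0814]  P^+=[0.1866 -0.1135; -0.1135 0.4809]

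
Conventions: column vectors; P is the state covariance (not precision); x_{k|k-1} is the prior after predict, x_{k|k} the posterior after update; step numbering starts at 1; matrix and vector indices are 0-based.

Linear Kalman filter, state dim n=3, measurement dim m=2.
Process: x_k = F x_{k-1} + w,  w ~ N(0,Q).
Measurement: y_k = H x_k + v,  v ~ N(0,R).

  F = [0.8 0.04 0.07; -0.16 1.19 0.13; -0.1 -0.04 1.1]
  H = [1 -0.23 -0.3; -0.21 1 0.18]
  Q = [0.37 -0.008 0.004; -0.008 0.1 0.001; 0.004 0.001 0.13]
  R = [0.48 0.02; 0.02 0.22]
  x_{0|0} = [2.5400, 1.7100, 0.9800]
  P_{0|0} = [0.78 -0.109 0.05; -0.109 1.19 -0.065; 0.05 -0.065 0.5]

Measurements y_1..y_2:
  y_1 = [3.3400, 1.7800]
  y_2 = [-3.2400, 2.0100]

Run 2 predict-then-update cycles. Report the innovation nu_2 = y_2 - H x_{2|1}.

innov = [-5.4416, 0.4020]

step 1: x^-=[2.1690, 1.7559, 0.7556]  P^-=[0.8718 -0.1508 0.0231; -0.1508 1.8329 -0.0536; 0.0231 -0.0536 0.7386]  S=[1.5634 -0.7587; -0.7587 2.1576]  K=[0.6044 0.0597; 0.0740 0.8858; -0.1234 -0.0089]  nu=[1.8015, 0.3436]  x^+=[3.2783, 2.1936, 0.5303]  P^+=[0.3478 0.0747 0.1311; 0.0747 0.2311 -0.1058; 0.1311 -0.1058 0.7162]
step 2: x^-=[2.7475, 2.1548, 0.1678]  P^-=[0.6154 0.0384 0.1384; 0.0384 0.3816 -0.0731; 0.1384 -0.0731 0.9816]  S=[1.0931 -0.1511; -0.1511 0.6076]  K=[0.5198 0.0208; 0.0589 0.6078; -0.1144 0.0941]  nu=[-5.4416, 0.4020]  x^+=[-0.0725, 2.0784, 0.8280]  P^+=[0.3231 0.0452 0.2092; 0.0452 0.1642 -0.1102; 0.2092 -0.1102 0.9586]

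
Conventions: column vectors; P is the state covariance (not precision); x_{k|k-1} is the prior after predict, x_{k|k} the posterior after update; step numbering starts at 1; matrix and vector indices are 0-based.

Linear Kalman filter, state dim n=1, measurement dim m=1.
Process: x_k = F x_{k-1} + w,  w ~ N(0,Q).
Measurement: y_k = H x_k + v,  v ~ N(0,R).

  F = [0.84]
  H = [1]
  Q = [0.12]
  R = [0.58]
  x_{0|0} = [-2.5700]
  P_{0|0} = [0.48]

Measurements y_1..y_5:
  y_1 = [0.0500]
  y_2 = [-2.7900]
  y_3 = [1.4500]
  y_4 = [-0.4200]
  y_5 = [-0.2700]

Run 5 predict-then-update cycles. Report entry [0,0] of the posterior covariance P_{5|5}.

P_post[0,0] = 0.1708

step 1: x^-=[-2.1588]  P^-=[0.4587]  S=[1.0387]  K=[0.4416]  nu=[2.2088]  x^+=[-1.1834]  P^+=[0.2561]
step 2: x^-=[-0.9940]  P^-=[0.3007]  S=[0.8807]  K=[0.3415]  nu=[-1.7960]  x^+=[-1.6073]  P^+=[0.1980]
step 3: x^-=[-1.3501]  P^-=[0.2597]  S=[0.8397]  K=[0.3093]  nu=[2.8001]  x^+=[-0.4840]  P^+=[0.1794]
step 4: x^-=[-0.4066]  P^-=[0.2466]  S=[0.8266]  K=[0.2983]  nu=[-0.0134]  x^+=[-0.4106]  P^+=[0.1730]
step 5: x^-=[-0.3449]  P^-=[0.2421]  S=[0.8221]  K=[0.2945]  nu=[0.0749]  x^+=[-0.3228]  P^+=[0.1708]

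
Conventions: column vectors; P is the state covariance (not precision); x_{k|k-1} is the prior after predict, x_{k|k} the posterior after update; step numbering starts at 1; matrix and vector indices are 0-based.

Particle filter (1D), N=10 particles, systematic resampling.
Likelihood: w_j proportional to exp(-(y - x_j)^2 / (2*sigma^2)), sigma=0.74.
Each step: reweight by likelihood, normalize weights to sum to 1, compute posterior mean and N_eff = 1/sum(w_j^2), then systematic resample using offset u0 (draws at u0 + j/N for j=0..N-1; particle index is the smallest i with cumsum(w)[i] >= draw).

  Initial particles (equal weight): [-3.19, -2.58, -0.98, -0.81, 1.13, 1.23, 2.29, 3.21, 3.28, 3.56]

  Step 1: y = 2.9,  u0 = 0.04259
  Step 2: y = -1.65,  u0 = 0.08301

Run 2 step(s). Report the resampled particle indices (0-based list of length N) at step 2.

step 1: w=[0.0000, 0.0000, 0.0000, 0.0000, 0.0173, 0.0237, 0.2150, 0.2766, 0.2646, 0.2029]  mean=3.0190  Neff=4.2597  idx=[6, 6, 6, 7, 7, 8, 8, 8, 9, 9]
step 2: w=[0.3331, 0.3331, 0.3331, 0.0002, 0.0002, 0.0001, 0.0001, 0.0001, 0.0000, 0.0000]  mean=2.2907  Neff=3.0045  idx=[0, 0, 0, 1, 1, 1, 2, 2, 2, 2]

resampled_idx = [0, 0, 0, 1, 1, 1, 2, 2, 2, 2]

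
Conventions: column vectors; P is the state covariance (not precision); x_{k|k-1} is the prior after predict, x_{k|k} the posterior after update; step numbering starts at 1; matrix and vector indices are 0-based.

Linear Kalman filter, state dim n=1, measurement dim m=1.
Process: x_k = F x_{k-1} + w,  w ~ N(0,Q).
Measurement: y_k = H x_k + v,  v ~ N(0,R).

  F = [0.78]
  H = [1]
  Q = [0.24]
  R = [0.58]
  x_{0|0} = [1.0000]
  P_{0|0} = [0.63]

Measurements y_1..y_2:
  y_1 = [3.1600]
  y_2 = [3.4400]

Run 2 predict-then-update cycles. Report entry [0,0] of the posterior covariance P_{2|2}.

step 1: x^-=[0.7800]  P^-=[0.6233]  S=[1.2033]  K=[0.5180]  nu=[2.3800]  x^+=[2.0128]  P^+=[0.3004]
step 2: x^-=[1.5700]  P^-=[0.4228]  S=[1.0028]  K=[0.4216]  nu=[1.8700]  x^+=[2.3584]  P^+=[0.2445]

P_post[0,0] = 0.2445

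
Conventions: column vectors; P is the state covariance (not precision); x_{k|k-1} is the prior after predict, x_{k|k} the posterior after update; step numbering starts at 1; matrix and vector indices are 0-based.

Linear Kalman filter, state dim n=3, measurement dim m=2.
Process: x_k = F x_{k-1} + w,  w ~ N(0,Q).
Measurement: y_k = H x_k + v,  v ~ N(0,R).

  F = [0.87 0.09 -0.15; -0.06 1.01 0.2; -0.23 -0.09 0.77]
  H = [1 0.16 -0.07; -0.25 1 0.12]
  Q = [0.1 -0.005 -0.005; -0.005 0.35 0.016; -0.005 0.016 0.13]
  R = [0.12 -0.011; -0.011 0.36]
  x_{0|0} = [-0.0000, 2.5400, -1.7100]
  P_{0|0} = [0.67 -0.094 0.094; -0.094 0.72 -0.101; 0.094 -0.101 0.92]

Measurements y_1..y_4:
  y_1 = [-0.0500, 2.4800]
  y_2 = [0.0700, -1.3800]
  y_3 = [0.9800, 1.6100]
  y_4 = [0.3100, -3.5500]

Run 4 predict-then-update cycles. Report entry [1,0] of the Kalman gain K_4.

step 1: x^-=[0.4851, 2.2234, -1.5453]  P^-=[0.5971 -0.0535 -0.1840; -0.0535 1.0920 0.0374; -0.1840 0.0374 0.6936]  S=[0.7563 -0.0700; -0.0700 1.5461]  K=[0.7851 -0.1099; 0.2241 0.7280; -0.2908 0.0946]  nu=[-0.9990, 0.5633]  x^+=[-0.3611, 2.4096, -1.2015]  P^+=[0.1002 -0.0246 0.0122; -0.0246 0.2574 -0.0331; 0.0122 -0.0331 0.6119]
step 2: x^-=[0.0829, 2.2150, -1.0589]  P^-=[0.1856 -0.0200 -0.0895; -0.0200 0.6268 0.0675; -0.0895 0.0675 0.4994]  S=[0.3287 0.0037; 0.0037 1.0371]  K=[0.5748 -0.0765; 0.2228 0.6162; -0.3476 0.1457]  nu=[-0.4414, -3.4472]  x^+=[0.0928, -0.0073, -1.4078]  P^+=[0.0712 -0.0145 -0.0127; -0.0145 0.2157 0.0005; -0.0127 0.0005 0.4381]
step 3: x^-=[0.2912, -0.2945, -1.1047]  P^-=[0.1666 -0.0173 -0.0791; -0.0173 0.5901 0.0697; -0.0791 0.0697 0.3991]  S=[0.3076 0.0074; 0.0074 0.9964]  K=[0.5522 -0.0728; 0.2203 0.6033; -0.3150 0.1402]  nu=[0.6586, 2.1099]  x^+=[0.5013, 1.1235, -1.0164]  P^+=[0.0681 -0.0133 -0.0161; -0.0133 0.2105 0.0079; -0.0161 0.0079 0.3496]
step 4: x^-=[0.6897, 0.9014, -0.9990]  P^-=[0.1630 -0.0156 -0.0701; -0.0156 0.5842 0.0622; -0.0701 0.0622 0.3467]  S=[0.3031 0.0111; 0.0111 0.9863]  K=[0.5484 -0.0718; 0.2207 0.6013; -0.2831 0.1262]  nu=[-0.5939, -4.1591]  x^+=[0.6626, -1.7307, -1.3557]  P^+=[0.0676 -0.0131 -0.0151; -0.0131 0.2098 0.0079; -0.0151 0.0079 0.3075]

K[1,0] = 0.2207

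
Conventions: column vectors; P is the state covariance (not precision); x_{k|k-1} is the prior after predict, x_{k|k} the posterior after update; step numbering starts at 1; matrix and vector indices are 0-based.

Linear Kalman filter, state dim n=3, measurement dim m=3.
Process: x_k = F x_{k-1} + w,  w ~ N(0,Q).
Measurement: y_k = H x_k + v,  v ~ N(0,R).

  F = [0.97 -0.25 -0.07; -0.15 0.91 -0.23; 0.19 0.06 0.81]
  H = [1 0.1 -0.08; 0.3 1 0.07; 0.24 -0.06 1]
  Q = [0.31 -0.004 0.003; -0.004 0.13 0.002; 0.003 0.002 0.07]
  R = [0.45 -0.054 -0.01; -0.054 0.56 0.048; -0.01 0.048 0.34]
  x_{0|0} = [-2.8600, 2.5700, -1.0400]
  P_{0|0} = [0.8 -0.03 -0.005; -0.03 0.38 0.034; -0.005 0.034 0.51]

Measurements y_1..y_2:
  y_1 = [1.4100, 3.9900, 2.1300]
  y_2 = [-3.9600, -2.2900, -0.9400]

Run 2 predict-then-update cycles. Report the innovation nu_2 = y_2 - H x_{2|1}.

step 1: x^-=[-3.3439, 3.0069, -1.2316]  P^-=[1.1054 -0.2254 0.1046; -0.2254 0.4833 -0.0746; 0.1046 -0.0746 0.4359]  S=[1.5024 0.1016 0.3204; 0.1016 1.0036 0.0380; 0.3204 0.0380 0.9070]  K=[0.6735 0.0380 0.1832; -0.1101 0.4259 -0.1527; -0.0719 -0.0258 0.5397]  nu=[4.3547, 2.0725, 4.3445]  x^+=[0.4639, 2.7464, 0.7468]  P^+=[0.3071 -0.0969 -0.0221; -0.0969 0.2656 0.0088; -0.0221 0.0088 0.1888]
step 2: x^-=[-0.2889, 2.2579, 0.8578]  P^-=[0.6668 -0.1905 0.0250; -0.1905 0.3880 -0.0333; 0.0250 -0.0333 0.1978]  S=[1.0804 -0.0090 0.1597; -0.0090 0.8911 0.0190; 0.1597 0.0190 0.5990]  K=[0.5720 0.0146 0.1749; -0.1124 0.3708 -0.1526; -0.0476 -0.0215 0.3568]  nu=[-3.8283, -4.5213, -1.5930]  x^+=[-2.8233, 1.2545, 0.5687]  P^+=[0.2629 -0.0922 -0.0142; -0.0922 0.2338 0.0032; -0.0142 0.0032 0.1244]

innov = [-3.8283, -4.5213, -1.5930]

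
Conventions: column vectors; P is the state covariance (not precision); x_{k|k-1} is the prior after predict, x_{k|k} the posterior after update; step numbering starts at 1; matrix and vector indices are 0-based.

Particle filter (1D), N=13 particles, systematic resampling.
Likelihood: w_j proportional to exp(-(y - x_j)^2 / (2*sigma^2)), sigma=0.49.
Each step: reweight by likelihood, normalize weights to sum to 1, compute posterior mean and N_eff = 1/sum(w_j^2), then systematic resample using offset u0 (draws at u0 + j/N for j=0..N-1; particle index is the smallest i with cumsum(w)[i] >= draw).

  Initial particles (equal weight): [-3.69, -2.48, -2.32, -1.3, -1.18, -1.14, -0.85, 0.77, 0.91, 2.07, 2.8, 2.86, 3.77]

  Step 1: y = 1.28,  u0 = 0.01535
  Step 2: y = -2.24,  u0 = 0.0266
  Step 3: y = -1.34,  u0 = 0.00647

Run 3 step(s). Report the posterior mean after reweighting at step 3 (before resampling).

post_mean = 0.7768

step 1: w=[0.0000, 0.0000, 0.0000, 0.0000, 0.0000, 0.0000, 0.0000, 0.3591, 0.4641, 0.1683, 0.0050, 0.0034, 0.0000]  mean=1.0710  Neff=2.6829  idx=[7, 7, 7, 7, 7, 8, 8, 8, 8, 8, 8, 9, 9]
step 2: w=[0.1668, 0.1668, 0.1668, 0.1668, 0.1668, 0.0277, 0.0277, 0.0277, 0.0277, 0.0277, 0.0277, 0.0000, 0.0000]  mean=0.7933  Neff=6.9600  idx=[0, 0, 1, 1, 2, 2, 2, 3, 3, 4, 4, 6, 9]
step 3: w=[0.0865, 0.0865, 0.0865, 0.0865, 0.0865, 0.0865, 0.0865, 0.0865, 0.0865, 0.0865, 0.0865, 0.0243, 0.0243]  mean=0.7768  Neff=11.9793  idx=[0, 0, 1, 2, 3, 4, 5, 6, 7, 8, 8, 9, 10]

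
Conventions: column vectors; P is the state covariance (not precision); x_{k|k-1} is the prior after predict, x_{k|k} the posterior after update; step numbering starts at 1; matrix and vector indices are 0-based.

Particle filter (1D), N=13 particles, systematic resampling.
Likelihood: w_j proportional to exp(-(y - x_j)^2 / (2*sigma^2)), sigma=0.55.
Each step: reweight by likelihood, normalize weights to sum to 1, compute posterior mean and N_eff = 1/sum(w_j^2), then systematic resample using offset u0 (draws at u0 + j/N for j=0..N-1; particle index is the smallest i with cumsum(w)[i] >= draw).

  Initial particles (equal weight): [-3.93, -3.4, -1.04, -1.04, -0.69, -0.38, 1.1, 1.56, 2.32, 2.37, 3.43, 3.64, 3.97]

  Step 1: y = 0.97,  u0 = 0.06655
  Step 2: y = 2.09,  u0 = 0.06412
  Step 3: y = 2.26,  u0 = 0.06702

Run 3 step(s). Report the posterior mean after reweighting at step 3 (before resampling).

post_mean = 1.9212

step 1: w=[0.0000, 0.0000, 0.0007, 0.0007, 0.0062, 0.0292, 0.5769, 0.3337, 0.0292, 0.0232, 0.0000, 0.0000, 0.0000]  mean=1.2612  Neff=2.2397  idx=[6, 6, 6, 6, 6, 6, 6, 6, 7, 7, 7, 7, 9]
step 2: w=[0.0398, 0.0398, 0.0398, 0.0398, 0.0398, 0.0398, 0.0398, 0.0398, 0.1263, 0.1263, 0.1263, 0.1263, 0.1765]  mean=1.5566  Neff=9.2893  idx=[1, 3, 5, 7, 8, 9, 9, 10, 10, 11, 12, 12, 12]
step 3: w=[0.0179, 0.0179, 0.0179, 0.0179, 0.0736, 0.0736, 0.0736, 0.0736, 0.0736, 0.0736, 0.1622, 0.1622, 0.1622]  mean=1.9212  Neff=8.8694  idx=[3, 4, 6, 7, 8, 9, 10, 10, 11, 11, 11, 12, 12]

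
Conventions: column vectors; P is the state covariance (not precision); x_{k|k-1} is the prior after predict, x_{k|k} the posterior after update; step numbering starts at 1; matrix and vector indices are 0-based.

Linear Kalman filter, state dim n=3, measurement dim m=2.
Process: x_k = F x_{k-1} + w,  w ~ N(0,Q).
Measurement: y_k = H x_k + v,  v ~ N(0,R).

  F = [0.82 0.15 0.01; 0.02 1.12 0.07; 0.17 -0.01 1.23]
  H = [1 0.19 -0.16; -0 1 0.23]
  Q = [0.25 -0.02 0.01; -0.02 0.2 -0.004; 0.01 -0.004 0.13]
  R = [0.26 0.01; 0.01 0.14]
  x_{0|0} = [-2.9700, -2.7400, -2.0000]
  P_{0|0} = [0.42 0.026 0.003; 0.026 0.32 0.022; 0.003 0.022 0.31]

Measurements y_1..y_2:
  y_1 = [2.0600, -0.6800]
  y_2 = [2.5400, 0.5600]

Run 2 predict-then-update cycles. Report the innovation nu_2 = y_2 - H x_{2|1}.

step 1: x^-=[-2.8664, -3.2682, -2.9375]  P^-=[0.5462 0.0655 0.0794; 0.0655 0.6077 0.0559; 0.0794 0.0559 0.6118]  S=[0.8398 0.1802; 0.1802 0.8058]  K=[0.6593 -0.0435; 0.0416 0.7608; -0.0648 0.2585]  nu=[5.0774, 3.2638]  x^+=[0.3393, -0.5739, -2.4229]  P^+=[0.1899 -0.0209 0.0932; -0.0209 0.1284 -0.0934; 0.0932 -0.0934 0.5605]
step 2: x^-=[0.1679, -0.8056, -2.9168]  P^-=[0.3767 -0.0109 0.1197; -0.0109 0.3486 -0.0857; 0.1197 -0.0857 1.0248]  S=[0.6383 0.0652; 0.0652 0.5034]  K=[0.5610 -0.0395; 0.0421 0.6479; -0.1269 0.3144]  nu=[2.0585, 2.0365]  x^+=[1.2422, 0.6004, -2.5377]  P^+=[0.1779 -0.0366 0.1596; -0.0366 0.1326 -0.1803; 0.1596 -0.1803 0.9699]

innov = [2.0585, 2.0365]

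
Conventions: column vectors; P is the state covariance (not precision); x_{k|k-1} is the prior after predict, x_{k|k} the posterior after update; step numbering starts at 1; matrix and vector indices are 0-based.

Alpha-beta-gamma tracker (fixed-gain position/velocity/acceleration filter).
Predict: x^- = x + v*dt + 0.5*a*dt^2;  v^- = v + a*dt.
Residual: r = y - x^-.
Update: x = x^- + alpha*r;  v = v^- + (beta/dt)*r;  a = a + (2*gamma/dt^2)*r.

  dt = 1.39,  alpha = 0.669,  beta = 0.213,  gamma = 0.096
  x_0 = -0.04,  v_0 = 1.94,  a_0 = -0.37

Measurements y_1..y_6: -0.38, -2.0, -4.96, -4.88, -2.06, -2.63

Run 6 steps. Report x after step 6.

step 1: x_pred=2.2992  r=-2.6792  x^+=0.5068  v^+=1.0152  a^+=-0.6362
step 2: x_pred=1.3032  r=-3.3032  x^+=-0.9066  v^+=-0.3754  a^+=-0.9645
step 3: x_pred=-2.3602  r=-2.5998  x^+=-4.0995  v^+=-2.1144  a^+=-1.2228
step 4: x_pred=-8.2198  r=3.3398  x^+=-5.9855  v^+=-3.3024  a^+=-0.8910
step 5: x_pred=-11.4365  r=9.3765  x^+=-5.1636  v^+=-3.1040  a^+=0.0408
step 6: x_pred=-9.4387  r=6.8087  x^+=-4.8837  v^+=-2.0039  a^+=0.7174

x_post = -4.8837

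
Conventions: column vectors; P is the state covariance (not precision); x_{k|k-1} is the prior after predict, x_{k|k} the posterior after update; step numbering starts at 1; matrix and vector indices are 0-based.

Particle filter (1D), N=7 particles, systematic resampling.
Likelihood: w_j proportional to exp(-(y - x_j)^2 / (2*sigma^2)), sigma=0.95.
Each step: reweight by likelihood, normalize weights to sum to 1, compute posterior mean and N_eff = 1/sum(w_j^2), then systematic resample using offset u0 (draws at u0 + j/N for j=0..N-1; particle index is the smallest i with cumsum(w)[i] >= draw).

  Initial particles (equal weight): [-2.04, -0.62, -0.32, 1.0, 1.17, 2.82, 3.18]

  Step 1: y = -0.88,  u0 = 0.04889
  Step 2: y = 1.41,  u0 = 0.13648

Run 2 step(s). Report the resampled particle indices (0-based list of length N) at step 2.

resampled_idx = [3, 4, 5, 6, 6, 6, 6]

step 1: w=[0.1885, 0.3826, 0.3339, 0.0561, 0.0387, 0.0002, 0.0000]  mean=-0.6265  Neff=3.3553  idx=[0, 1, 1, 1, 2, 2, 3]
step 2: w=[0.0009, 0.0638, 0.0638, 0.0638, 0.1191, 0.1191, 0.5697]  mean=0.3731  Neff=2.7392  idx=[3, 4, 5, 6, 6, 6, 6]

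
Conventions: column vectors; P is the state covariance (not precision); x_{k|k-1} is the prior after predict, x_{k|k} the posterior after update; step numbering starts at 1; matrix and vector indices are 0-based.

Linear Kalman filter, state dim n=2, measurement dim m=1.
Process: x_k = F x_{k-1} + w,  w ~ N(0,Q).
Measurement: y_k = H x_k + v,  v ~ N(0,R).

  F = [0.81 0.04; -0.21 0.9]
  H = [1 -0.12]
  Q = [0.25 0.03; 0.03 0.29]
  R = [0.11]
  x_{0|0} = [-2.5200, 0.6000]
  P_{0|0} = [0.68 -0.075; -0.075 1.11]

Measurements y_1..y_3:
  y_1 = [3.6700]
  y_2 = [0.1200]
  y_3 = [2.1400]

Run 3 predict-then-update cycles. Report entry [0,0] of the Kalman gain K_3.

step 1: x^-=[-2.0172, 1.0692]  P^-=[0.6931 -0.0998; -0.0998 1.2474]  S=[0.8450]  K=[0.8344; -0.2952]  nu=[5.8155]  x^+=[2.8352, -0.6476]  P^+=[0.1048 0.1084; 0.1084 1.1738]
step 2: x^-=[2.2706, -1.1782]  P^-=[0.3277 0.1325; 0.1325 1.2044]  S=[0.4232]  K=[0.7367; -0.0284]  nu=[-2.2920]  x^+=[0.5822, -1.1133]  P^+=[0.0980 0.1414; 0.1414 1.2041]
step 3: x^-=[0.4270, -1.1242]  P^-=[0.3254 0.1586; 0.1586 1.2162]  S=[0.4148]  K=[0.7385; 0.0304]  nu=[1.5781]  x^+=[1.5924, -1.0762]  P^+=[0.0991 0.1492; 0.1492 1.2158]

K[0,0] = 0.7385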